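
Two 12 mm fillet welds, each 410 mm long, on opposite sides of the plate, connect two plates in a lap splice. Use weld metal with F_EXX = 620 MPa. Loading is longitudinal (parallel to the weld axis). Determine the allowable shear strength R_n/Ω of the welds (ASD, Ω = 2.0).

R_n/Ω ≈ 1290 kN

Effective throat t_e = 0.707 × 12 = 8.484 mm.
Total length L = 820 mm; A_we = 8.484 × 820 = 6957 mm².
F_nw = 0.6 F_EXX = 0.6 × 620 = 372 MPa.
R_n = 372 × 6957 × 10⁻³ = 2588 kN; R_n/Ω = 2588/2.0 = 1294 kN.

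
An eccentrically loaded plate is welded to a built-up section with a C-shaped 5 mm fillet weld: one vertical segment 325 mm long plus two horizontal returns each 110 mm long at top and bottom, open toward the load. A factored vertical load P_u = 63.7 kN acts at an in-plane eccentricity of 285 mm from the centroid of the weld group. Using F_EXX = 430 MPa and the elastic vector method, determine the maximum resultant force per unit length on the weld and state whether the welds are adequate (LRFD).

f_max ≈ 429 N/mm; adequate

Total weld length L_w = 545 mm. Treat welds as unit-width lines.
Centroid: x̄ = 2×110×55 / 545 = 22.2 mm from the vertical weld.
Polar moment about centroid: J = I_x + I_y = [325³/12 + 2×110×162.5²] + [325×22.2² + 2(110³/12 + 110×32.8²)] = 9289000 mm³.
Direct shear f_v = P/L_w = 63.7×10³ / 545 = 116.9 N/mm (vertical).
Torsion M = P·e = 63.7×10³ × 285 = 18154000 N·mm.
Critical point at (x, y) = (87.8, 162.5) from centroid. f_tx = M·y/J = 317.6 N/mm; f_ty = M·x/J = 171.6 N/mm.
Resultant f_max = √[f_tx² + (f_v + f_ty)²] = √[317.6² + (116.9 + 171.6)²] = 429.1 N/mm.
Capacity per unit length: φr_n = 0.75 × 0.6 × 430 × (0.707 × 5) = 684 N/mm.
429.1 ≤ 684 → adequate.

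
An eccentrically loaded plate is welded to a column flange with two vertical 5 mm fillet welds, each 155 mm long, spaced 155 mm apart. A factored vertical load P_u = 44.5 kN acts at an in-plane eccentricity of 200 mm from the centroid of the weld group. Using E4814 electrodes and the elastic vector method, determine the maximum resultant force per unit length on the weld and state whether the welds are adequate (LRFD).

E48XX → F_EXX = 480 MPa.
Total weld length L_w = 310 mm. Treat welds as unit-width lines.
Polar moment about centroid: J = 2[d³/12 + d(b/2)²] = 2[155³/12 + 155×77.5²] = 2483000 mm³.
Direct shear f_v = P/L_w = 44.5×10³ / 310 = 143.5 N/mm (vertical).
Torsion M = P·e = 44.5×10³ × 200 = 8900000 N·mm.
Critical point at (x, y) = (77.5, 77.5) from centroid. f_tx = M·y/J = 277.8 N/mm; f_ty = M·x/J = 277.8 N/mm.
Resultant f_max = √[f_tx² + (f_v + f_ty)²] = √[277.8² + (143.5 + 277.8)²] = 504.7 N/mm.
Capacity per unit length: φr_n = 0.75 × 0.6 × 480 × (0.707 × 5) = 763.6 N/mm.
504.7 ≤ 763.6 → adequate.

f_max ≈ 505 N/mm; adequate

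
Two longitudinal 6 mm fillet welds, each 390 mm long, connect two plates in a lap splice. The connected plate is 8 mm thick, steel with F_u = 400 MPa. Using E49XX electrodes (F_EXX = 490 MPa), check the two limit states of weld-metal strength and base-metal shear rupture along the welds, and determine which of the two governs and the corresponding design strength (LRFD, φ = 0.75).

φR_n ≈ 730 kN (weld metal governs)

t_e = 0.707 × 6 = 4.242 mm; L = 780 mm.
Weld metal: φR_n = 0.75 × 0.6 × 490 × 4.242 × 780 × 10⁻³ = 729.6 kN.
Base metal (shear rupture): φR_n = 0.75 × 0.6 × 400 × 8 × 780 × 10⁻³ = 1123 kN.
Governing: weld metal.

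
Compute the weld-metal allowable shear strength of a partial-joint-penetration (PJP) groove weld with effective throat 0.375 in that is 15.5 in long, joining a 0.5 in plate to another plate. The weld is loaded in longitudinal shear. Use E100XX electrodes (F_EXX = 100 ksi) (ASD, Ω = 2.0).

R_n/Ω ≈ 174 kip

Effective throat (given) t_e = 0.375 in.
A_we = 0.375 × 15.5 = 5.812 in².
F_nw = 0.6 F_EXX = 60 ksi.
R_n/Ω = (60 × 5.812) / 2.0 = 174.4 kip.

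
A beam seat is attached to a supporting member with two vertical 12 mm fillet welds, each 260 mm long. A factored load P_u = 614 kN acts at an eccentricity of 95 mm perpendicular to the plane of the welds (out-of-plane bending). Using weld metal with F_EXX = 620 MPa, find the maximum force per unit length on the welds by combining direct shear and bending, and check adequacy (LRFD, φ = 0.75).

L_w = 2 × 260 = 520 mm; section modulus (unit throat) S = 2 × L²/6 = 22530 mm².
Direct shear f_v = P/L_w = 614×10³/520 = 1181 N/mm.
Moment M = P × e = 614×10³ × 95 = 58330000 N·mm; bending f_b = M/S = 2589 N/mm.
f_max = √(f_v² + f_b²) = √(1181² + 2589²) = 2845 N/mm.
φr_n = 0.75 × 0.6 × 620 × (0.707 × 12) = 2367 N/mm → NOT adequate.

f_max ≈ 2850 N/mm; NOT adequate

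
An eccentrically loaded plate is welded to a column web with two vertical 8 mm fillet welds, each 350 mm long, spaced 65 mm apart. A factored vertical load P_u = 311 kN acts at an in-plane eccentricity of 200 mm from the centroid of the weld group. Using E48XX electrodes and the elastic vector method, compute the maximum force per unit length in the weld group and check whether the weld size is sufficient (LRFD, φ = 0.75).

E48XX → F_EXX = 480 MPa.
Total weld length L_w = 700 mm. Treat welds as unit-width lines.
Polar moment about centroid: J = 2[d³/12 + d(b/2)²] = 2[350³/12 + 350×32.5²] = 7885000 mm³.
Direct shear f_v = P/L_w = 311×10³ / 700 = 444.3 N/mm (vertical).
Torsion M = P·e = 311×10³ × 200 = 62200000 N·mm.
Critical point at (x, y) = (32.5, 175) from centroid. f_tx = M·y/J = 1380 N/mm; f_ty = M·x/J = 256.4 N/mm.
Resultant f_max = √[f_tx² + (f_v + f_ty)²] = √[1380² + (444.3 + 256.4)²] = 1548 N/mm.
Capacity per unit length: φr_n = 0.75 × 0.6 × 480 × (0.707 × 8) = 1222 N/mm.
1548 > 1222 → NOT adequate.

f_max ≈ 1550 N/mm; NOT adequate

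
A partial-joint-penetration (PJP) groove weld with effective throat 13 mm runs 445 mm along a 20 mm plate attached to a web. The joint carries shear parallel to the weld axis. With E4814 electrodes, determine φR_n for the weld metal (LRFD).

E48XX → F_EXX = 480 MPa.
Effective throat (given) t_e = 13 mm.
A_we = 13 × 445 = 5785 mm².
F_nw = 0.6 F_EXX = 288 MPa.
φR_n = 0.75 × 288 × 5785 × 10⁻³ = 1250 kN.

φR_n ≈ 1250 kN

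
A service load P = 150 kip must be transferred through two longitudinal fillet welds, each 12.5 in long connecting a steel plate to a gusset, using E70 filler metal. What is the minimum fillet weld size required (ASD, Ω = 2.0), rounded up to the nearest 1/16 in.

E70XX → F_EXX = 70 ksi.
Total weld length L = 25 in.
Required throat t_e = P × Ω / (0.6 F_EXX × L) = 150 × 2.0 / (0.6 × 70 × 25) = 0.2857 in.
Required leg w = t_e / 0.707 = 0.4041 in → use 7/16 in.

w = 7/16 in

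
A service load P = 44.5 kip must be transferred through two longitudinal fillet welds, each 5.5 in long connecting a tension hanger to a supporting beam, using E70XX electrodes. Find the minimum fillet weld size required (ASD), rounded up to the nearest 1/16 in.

E70XX → F_EXX = 70 ksi.
Total weld length L = 11 in.
Required throat t_e = P × Ω / (0.6 F_EXX × L) = 44.5 × 2.0 / (0.6 × 70 × 11) = 0.1926 in.
Required leg w = t_e / 0.707 = 0.2725 in → use 5/16 in.

w = 5/16 in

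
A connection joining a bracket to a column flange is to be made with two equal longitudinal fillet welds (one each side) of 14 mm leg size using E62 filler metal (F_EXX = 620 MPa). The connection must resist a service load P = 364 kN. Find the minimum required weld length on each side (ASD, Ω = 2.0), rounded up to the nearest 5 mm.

L = 100 mm on each side

Throat t_e = 0.707 × 14 = 9.898 mm.
r_n/Ω = (0.6 × 620 × 9.898) / 2.0 = 1841 N/mm = 1.841 kN/mm.
L_req = P / (r_n/Ω) = 364 / 1.841 = 197.7 mm total.
Per side: 197.7 / 2 = 98.86 mm.
Round up → use L = 100 mm on each side.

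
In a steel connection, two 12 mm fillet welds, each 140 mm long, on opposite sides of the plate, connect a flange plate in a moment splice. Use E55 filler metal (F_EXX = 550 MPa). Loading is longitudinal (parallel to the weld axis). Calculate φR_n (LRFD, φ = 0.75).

Effective throat t_e = 0.707 × 12 = 8.484 mm.
Total length L = 280 mm; A_we = 8.484 × 280 = 2376 mm².
F_nw = 0.6 F_EXX = 0.6 × 550 = 330 MPa.
φR_n = 0.75 × 330 × 2376 × 10⁻³ = 587.9 kN.

φR_n ≈ 588 kN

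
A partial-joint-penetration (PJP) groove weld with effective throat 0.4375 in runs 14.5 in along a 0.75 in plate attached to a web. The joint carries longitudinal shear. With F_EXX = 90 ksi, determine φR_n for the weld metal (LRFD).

Effective throat (given) t_e = 0.4375 in.
A_we = 0.4375 × 14.5 = 6.344 in².
F_nw = 0.6 F_EXX = 54 ksi.
φR_n = 0.75 × 54 × 6.344 = 256.9 kip.

φR_n ≈ 257 kip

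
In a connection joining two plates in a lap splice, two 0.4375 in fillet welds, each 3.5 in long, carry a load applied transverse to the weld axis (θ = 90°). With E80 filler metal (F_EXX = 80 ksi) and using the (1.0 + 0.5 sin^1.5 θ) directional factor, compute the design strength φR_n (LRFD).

t_e = 0.707 × 0.4375 = 0.3093 in; A_we = 0.3093 × 7 = 2.165 in².
Directional factor: 1.0 + 0.5 sin^1.5(90°) = 1.5.
F_nw = 0.6 × 80 × 1.5 = 72 ksi.
φR_n = 0.75 × 72 × 2.165 = 116.9 kips.

φR_n ≈ 117 kips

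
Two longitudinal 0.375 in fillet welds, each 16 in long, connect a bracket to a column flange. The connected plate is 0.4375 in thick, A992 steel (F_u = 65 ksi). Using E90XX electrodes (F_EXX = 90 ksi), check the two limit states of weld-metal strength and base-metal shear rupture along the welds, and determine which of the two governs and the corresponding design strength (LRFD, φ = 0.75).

t_e = 0.707 × 0.375 = 0.2651 in; L = 32 in.
Weld metal: φR_n = 0.75 × 0.6 × 90 × 0.2651 × 32 = 343.6 kip.
Base metal (shear rupture): φR_n = 0.75 × 0.6 × 65 × 0.4375 × 32 = 409.5 kip.
Governing: weld metal.

φR_n ≈ 344 kip (weld metal governs)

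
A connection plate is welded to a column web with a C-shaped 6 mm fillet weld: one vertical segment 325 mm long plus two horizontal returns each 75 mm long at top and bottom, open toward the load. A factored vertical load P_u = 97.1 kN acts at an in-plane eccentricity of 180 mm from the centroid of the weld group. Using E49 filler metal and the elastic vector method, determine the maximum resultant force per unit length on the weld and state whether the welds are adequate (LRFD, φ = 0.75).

f_max ≈ 542 N/mm; adequate

E49XX → F_EXX = 490 MPa.
Total weld length L_w = 475 mm. Treat welds as unit-width lines.
Centroid: x̄ = 2×75×37.5 / 475 = 11.84 mm from the vertical weld.
Polar moment about centroid: J = I_x + I_y = [325³/12 + 2×75×162.5²] + [325×11.84² + 2(75³/12 + 75×25.66²)] = 7036000 mm³.
Direct shear f_v = P/L_w = 97.1×10³ / 475 = 204.4 N/mm (vertical).
Torsion M = P·e = 97.1×10³ × 180 = 17478000 N·mm.
Critical point at (x, y) = (63.16, 162.5) from centroid. f_tx = M·y/J = 403.6 N/mm; f_ty = M·x/J = 156.9 N/mm.
Resultant f_max = √[f_tx² + (f_v + f_ty)²] = √[403.6² + (204.4 + 156.9)²] = 541.7 N/mm.
Capacity per unit length: φr_n = 0.75 × 0.6 × 490 × (0.707 × 6) = 935.4 N/mm.
541.7 ≤ 935.4 → adequate.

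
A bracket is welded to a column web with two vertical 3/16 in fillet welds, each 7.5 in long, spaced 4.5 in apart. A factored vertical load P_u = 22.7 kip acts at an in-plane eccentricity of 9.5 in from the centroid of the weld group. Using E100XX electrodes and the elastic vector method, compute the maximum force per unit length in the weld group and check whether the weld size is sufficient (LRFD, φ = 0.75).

E100XX → F_EXX = 100 ksi.
Total weld length L_w = 15 in. Treat welds as unit-width lines.
Polar moment about centroid: J = 2[d³/12 + d(b/2)²] = 2[7.5³/12 + 7.5×2.25²] = 146.2 in³.
Direct shear f_v = P/L_w = 22.7 / 15 = 1.513 kip/in (vertical).
Torsion M = P·e = 22.7 × 9.5 = 215.65 kip·in.
Critical point at (x, y) = (2.25, 3.75) from centroid. f_tx = M·y/J = 5.529 kip/in; f_ty = M·x/J = 3.318 kip/in.
Resultant f_max = √[f_tx² + (f_v + f_ty)²] = √[5.529² + (1.513 + 3.318)²] = 7.343 kip/in.
Capacity per unit length: φr_n = 0.75 × 0.6 × 100 × (0.707 × 0.1875) = 5.965 kip/in.
7.343 > 5.965 → NOT adequate.

f_max ≈ 7.34 kip/in; NOT adequate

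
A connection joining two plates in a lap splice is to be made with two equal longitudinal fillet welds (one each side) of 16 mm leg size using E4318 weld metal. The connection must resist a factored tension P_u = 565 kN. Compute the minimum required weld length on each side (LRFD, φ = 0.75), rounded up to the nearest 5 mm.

L = 130 mm on each side

E43XX → F_EXX = 430 MPa.
Throat t_e = 0.707 × 16 = 11.31 mm.
φr_n = 0.75 × 0.6 × 430 × 11.31 × 10⁻³ = 2.189 kN/mm.
L_req = P_u / φr_n = 565 / 2.189 = 258.1 mm total.
Per side: 258.1 / 2 = 129.1 mm.
Round up → use L = 130 mm on each side.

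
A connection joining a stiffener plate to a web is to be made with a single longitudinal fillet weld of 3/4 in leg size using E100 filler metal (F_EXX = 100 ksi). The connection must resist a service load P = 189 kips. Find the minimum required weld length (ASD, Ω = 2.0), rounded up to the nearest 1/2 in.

L = 12 in

Throat t_e = 0.707 × 0.75 = 0.5302 in.
r_n/Ω = (0.6 × 100 × 0.5302) / 2.0 = 15.91 kip/in.
L_req = P / (r_n/Ω) = 189 / 15.91 = 11.88 in total.
Round up → use L = 12 in.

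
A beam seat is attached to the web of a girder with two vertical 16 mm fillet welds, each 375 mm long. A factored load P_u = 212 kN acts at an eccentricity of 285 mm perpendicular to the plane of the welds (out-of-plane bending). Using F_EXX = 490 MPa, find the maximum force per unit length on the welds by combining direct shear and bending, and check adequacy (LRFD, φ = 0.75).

f_max ≈ 1320 N/mm; adequate

L_w = 2 × 375 = 750 mm; section modulus (unit throat) S = 2 × L²/6 = 46880 mm².
Direct shear f_v = P/L_w = 212×10³/750 = 282.7 N/mm.
Moment M = P × e = 212×10³ × 285 = 60420000 N·mm; bending f_b = M/S = 1289 N/mm.
f_max = √(f_v² + f_b²) = √(282.7² + 1289²) = 1320 N/mm.
φr_n = 0.75 × 0.6 × 490 × (0.707 × 16) = 2494 N/mm → adequate.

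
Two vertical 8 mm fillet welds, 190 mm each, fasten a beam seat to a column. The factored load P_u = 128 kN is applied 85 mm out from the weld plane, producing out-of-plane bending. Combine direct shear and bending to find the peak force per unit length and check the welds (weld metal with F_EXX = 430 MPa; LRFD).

f_max ≈ 965 N/mm; adequate

L_w = 2 × 190 = 380 mm; section modulus (unit throat) S = 2 × L²/6 = 12030 mm².
Direct shear f_v = P/L_w = 128×10³/380 = 336.8 N/mm.
Moment M = P × e = 128×10³ × 85 = 10880000 N·mm; bending f_b = M/S = 904.2 N/mm.
f_max = √(f_v² + f_b²) = √(336.8² + 904.2²) = 964.9 N/mm.
φr_n = 0.75 × 0.6 × 430 × (0.707 × 8) = 1094 N/mm → adequate.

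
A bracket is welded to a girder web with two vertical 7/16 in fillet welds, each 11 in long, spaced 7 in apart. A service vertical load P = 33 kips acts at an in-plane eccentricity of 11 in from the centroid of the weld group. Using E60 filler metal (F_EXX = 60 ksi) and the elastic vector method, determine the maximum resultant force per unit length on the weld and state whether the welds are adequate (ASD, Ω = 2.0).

f_max ≈ 5.76 kip/in; NOT adequate

Total weld length L_w = 22 in. Treat welds as unit-width lines.
Polar moment about centroid: J = 2[d³/12 + d(b/2)²] = 2[11³/12 + 11×3.5²] = 491.3 in³.
Direct shear f_v = P/L_w = 33 / 22 = 1.5 kip/in (vertical).
Torsion M = P·e = 33 × 11 = 363 kip·in.
Critical point at (x, y) = (3.5, 5.5) from centroid. f_tx = M·y/J = 4.063 kip/in; f_ty = M·x/J = 2.586 kip/in.
Resultant f_max = √[f_tx² + (f_v + f_ty)²] = √[4.063² + (1.5 + 2.586)²] = 5.762 kip/in.
Capacity per unit length: r_n/Ω = (1/2.0) × 0.6 × 60 × (0.707 × 0.4375) = 5.568 kip/in.
5.762 > 5.568 → NOT adequate.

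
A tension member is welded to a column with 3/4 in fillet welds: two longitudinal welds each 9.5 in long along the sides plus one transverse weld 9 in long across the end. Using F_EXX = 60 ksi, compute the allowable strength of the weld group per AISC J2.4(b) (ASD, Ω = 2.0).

R_n/Ω ≈ 283 kips

t_e = 0.707 × 0.75 = 0.5302 in.
R_nwl = 0.6 × 60 × 0.5302 × 19 = 362.7 kips (longitudinal, 2 welds).
R_nwt = 0.6 × 60 × 0.5302 × 9 = 171.8 kips (transverse, base value).
(i) R_nwl + R_nwt = 534.5 kips; (ii) 0.85 R_nwl + 1.5 R_nwt = 566 kips.
R_n = max = 566 kips [governs: (ii)]; R_n/Ω = 283 kips.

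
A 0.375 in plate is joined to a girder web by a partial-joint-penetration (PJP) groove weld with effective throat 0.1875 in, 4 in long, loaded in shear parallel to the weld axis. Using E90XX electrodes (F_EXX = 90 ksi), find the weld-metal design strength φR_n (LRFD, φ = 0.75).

Effective throat (given) t_e = 0.1875 in.
A_we = 0.1875 × 4 = 0.75 in².
F_nw = 0.6 F_EXX = 54 ksi.
φR_n = 0.75 × 54 × 0.75 = 30.38 kips.

φR_n ≈ 30.4 kips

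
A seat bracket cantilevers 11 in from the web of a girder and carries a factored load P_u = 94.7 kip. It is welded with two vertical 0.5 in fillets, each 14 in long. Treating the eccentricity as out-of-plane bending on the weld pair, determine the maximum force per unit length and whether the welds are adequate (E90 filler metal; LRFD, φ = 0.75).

E90XX → F_EXX = 90 ksi.
L_w = 2 × 14 = 28 in; section modulus (unit throat) S = 2 × L²/6 = 65.33 in².
Direct shear f_v = P/L_w = 94.7/28 = 3.382 kip/in.
Moment M = P × e = 94.7 × 11 = 1041.7 kip·in; bending f_b = M/S = 15.94 kip/in.
f_max = √(f_v² + f_b²) = √(3.382² + 15.94²) = 16.3 kip/in.
φr_n = 0.75 × 0.6 × 90 × (0.707 × 0.5) = 14.32 kip/in → NOT adequate.

f_max ≈ 16.3 kip/in; NOT adequate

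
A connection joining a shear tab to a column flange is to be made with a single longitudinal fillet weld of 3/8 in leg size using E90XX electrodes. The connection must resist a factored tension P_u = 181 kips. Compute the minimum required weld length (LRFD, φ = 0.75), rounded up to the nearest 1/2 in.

L = 17 in

E90XX → F_EXX = 90 ksi.
Throat t_e = 0.707 × 0.375 = 0.2651 in.
φr_n = 0.75 × 0.6 × 90 × 0.2651 = 10.74 kips/in.
L_req = P_u / φr_n = 181 / 10.74 = 16.86 in total.
Round up → use L = 17 in.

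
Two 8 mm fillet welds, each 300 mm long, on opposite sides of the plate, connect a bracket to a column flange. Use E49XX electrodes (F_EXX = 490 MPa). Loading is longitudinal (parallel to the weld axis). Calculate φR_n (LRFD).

Effective throat t_e = 0.707 × 8 = 5.656 mm.
Total length L = 600 mm; A_we = 5.656 × 600 = 3394 mm².
F_nw = 0.6 F_EXX = 0.6 × 490 = 294 MPa.
φR_n = 0.75 × 294 × 3394 × 10⁻³ = 748.3 kN.

φR_n ≈ 748 kN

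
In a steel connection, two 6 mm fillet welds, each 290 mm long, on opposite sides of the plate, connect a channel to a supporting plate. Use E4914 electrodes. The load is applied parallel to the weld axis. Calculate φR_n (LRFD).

E49XX → F_EXX = 490 MPa.
Effective throat t_e = 0.707 × 6 = 4.242 mm.
Total length L = 580 mm; A_we = 4.242 × 580 = 2460 mm².
F_nw = 0.6 F_EXX = 0.6 × 490 = 294 MPa.
φR_n = 0.75 × 294 × 2460 × 10⁻³ = 542.5 kN.

φR_n ≈ 543 kN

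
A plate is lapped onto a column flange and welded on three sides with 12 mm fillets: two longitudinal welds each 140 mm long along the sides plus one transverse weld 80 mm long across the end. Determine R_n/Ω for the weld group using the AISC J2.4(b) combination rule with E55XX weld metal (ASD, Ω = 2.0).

E55XX → F_EXX = 550 MPa.
t_e = 0.707 × 12 = 8.484 mm.
R_nwl = 0.6 × 550 × 8.484 × 280 × 10⁻³ = 783.9 kN (longitudinal, 2 welds).
R_nwt = 0.6 × 550 × 8.484 × 80 × 10⁻³ = 224 kN (transverse, base value).
(i) R_nwl + R_nwt = 1008 kN; (ii) 0.85 R_nwl + 1.5 R_nwt = 1002 kN.
R_n = max = 1008 kN [governs: (i)]; R_n/Ω = 503.9 kN.

R_n/Ω ≈ 504 kN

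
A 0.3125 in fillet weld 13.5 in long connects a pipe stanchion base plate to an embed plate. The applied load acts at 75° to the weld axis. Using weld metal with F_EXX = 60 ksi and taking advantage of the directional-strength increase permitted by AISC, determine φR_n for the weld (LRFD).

φR_n ≈ 119 kip

t_e = 0.707 × 0.3125 = 0.2209 in; A_we = 0.2209 × 13.5 = 2.983 in².
Directional factor: 1.0 + 0.5 sin^1.5(75°) = 1.475.
F_nw = 0.6 × 60 × 1.475 = 53.09 ksi.
φR_n = 0.75 × 53.09 × 2.983 = 118.8 kip.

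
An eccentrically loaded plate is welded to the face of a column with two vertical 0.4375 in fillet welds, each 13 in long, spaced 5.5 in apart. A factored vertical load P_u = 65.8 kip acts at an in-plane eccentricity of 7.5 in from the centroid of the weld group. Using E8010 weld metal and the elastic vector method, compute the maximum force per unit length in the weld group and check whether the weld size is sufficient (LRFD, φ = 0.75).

E80XX → F_EXX = 80 ksi.
Total weld length L_w = 26 in. Treat welds as unit-width lines.
Polar moment about centroid: J = 2[d³/12 + d(b/2)²] = 2[13³/12 + 13×2.75²] = 562.8 in³.
Direct shear f_v = P/L_w = 65.8 / 26 = 2.531 kip/in (vertical).
Torsion M = P·e = 65.8 × 7.5 = 493.5 kip·in.
Critical point at (x, y) = (2.75, 6.5) from centroid. f_tx = M·y/J = 5.7 kip/in; f_ty = M·x/J = 2.411 kip/in.
Resultant f_max = √[f_tx² + (f_v + f_ty)²] = √[5.7² + (2.531 + 2.411)²] = 7.544 kip/in.
Capacity per unit length: φr_n = 0.75 × 0.6 × 80 × (0.707 × 0.4375) = 11.14 kip/in.
7.544 ≤ 11.14 → adequate.

f_max ≈ 7.54 kip/in; adequate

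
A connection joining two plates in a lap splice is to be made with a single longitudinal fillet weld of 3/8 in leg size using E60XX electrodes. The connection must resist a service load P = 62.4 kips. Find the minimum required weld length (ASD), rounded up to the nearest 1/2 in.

L = 13.5 in

E60XX → F_EXX = 60 ksi.
Throat t_e = 0.707 × 0.375 = 0.2651 in.
r_n/Ω = (0.6 × 60 × 0.2651) / 2.0 = 4.772 kip/in.
L_req = P / (r_n/Ω) = 62.4 / 4.772 = 13.08 in total.
Round up → use L = 13.5 in.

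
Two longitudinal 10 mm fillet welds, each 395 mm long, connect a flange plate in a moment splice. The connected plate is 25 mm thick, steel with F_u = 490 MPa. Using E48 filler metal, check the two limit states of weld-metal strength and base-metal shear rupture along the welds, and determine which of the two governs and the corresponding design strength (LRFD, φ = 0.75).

E48XX → F_EXX = 480 MPa.
t_e = 0.707 × 10 = 7.07 mm; L = 790 mm.
Weld metal: φR_n = 0.75 × 0.6 × 480 × 7.07 × 790 × 10⁻³ = 1206 kN.
Base metal (shear rupture): φR_n = 0.75 × 0.6 × 490 × 25 × 790 × 10⁻³ = 4355 kN.
Governing: weld metal.

φR_n ≈ 1210 kN (weld metal governs)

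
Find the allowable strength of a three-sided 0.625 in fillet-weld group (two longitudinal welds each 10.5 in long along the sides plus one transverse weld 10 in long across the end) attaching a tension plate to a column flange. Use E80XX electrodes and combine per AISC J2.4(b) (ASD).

R_n/Ω ≈ 348 kip

E80XX → F_EXX = 80 ksi.
t_e = 0.707 × 0.625 = 0.4419 in.
R_nwl = 0.6 × 80 × 0.4419 × 21 = 445.4 kip (longitudinal, 2 welds).
R_nwt = 0.6 × 80 × 0.4419 × 10 = 212.1 kip (transverse, base value).
(i) R_nwl + R_nwt = 657.5 kip; (ii) 0.85 R_nwl + 1.5 R_nwt = 696.7 kip.
R_n = max = 696.7 kip [governs: (ii)]; R_n/Ω = 348.4 kip.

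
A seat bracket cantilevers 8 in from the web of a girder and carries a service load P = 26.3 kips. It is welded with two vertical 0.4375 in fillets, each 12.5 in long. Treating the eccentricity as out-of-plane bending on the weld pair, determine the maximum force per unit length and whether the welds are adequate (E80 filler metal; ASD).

E80XX → F_EXX = 80 ksi.
L_w = 2 × 12.5 = 25 in; section modulus (unit throat) S = 2 × L²/6 = 52.08 in².
Direct shear f_v = P/L_w = 26.3/25 = 1.052 kip/in.
Moment M = P × e = 26.3 × 8 = 210.4 kip·in; bending f_b = M/S = 4.04 kip/in.
f_max = √(f_v² + f_b²) = √(1.052² + 4.04²) = 4.174 kip/in.
r_n/Ω = (1/2.0) × 0.6 × 80 × (0.707 × 0.4375) = 7.423 kip/in → adequate.

f_max ≈ 4.17 kip/in; adequate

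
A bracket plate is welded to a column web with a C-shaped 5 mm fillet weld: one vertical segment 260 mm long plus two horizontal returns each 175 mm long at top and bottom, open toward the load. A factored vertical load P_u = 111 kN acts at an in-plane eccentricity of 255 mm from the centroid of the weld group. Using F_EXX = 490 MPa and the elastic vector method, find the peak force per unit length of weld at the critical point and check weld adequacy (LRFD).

Total weld length L_w = 610 mm. Treat welds as unit-width lines.
Centroid: x̄ = 2×175×87.5 / 610 = 50.2 mm from the vertical weld.
Polar moment about centroid: J = I_x + I_y = [260³/12 + 2×175×130²] + [260×50.2² + 2(175³/12 + 175×37.3²)] = 9415000 mm³.
Direct shear f_v = P/L_w = 111×10³ / 610 = 182 N/mm (vertical).
Torsion M = P·e = 111×10³ × 255 = 28305000 N·mm.
Critical point at (x, y) = (124.8, 130) from centroid. f_tx = M·y/J = 390.8 N/mm; f_ty = M·x/J = 375.2 N/mm.
Resultant f_max = √[f_tx² + (f_v + f_ty)²] = √[390.8² + (182 + 375.2)²] = 680.6 N/mm.
Capacity per unit length: φr_n = 0.75 × 0.6 × 490 × (0.707 × 5) = 779.5 N/mm.
680.6 ≤ 779.5 → adequate.

f_max ≈ 681 N/mm; adequate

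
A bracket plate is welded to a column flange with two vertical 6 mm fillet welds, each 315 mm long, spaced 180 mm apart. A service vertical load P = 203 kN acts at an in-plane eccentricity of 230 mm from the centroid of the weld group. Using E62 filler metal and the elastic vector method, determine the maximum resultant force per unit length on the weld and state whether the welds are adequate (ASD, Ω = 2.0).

E62XX → F_EXX = 620 MPa.
Total weld length L_w = 630 mm. Treat welds as unit-width lines.
Polar moment about centroid: J = 2[d³/12 + d(b/2)²] = 2[315³/12 + 315×90²] = 10310000 mm³.
Direct shear f_v = P/L_w = 203×10³ / 630 = 322.2 N/mm (vertical).
Torsion M = P·e = 203×10³ × 230 = 46690000 N·mm.
Critical point at (x, y) = (90, 157.5) from centroid. f_tx = M·y/J = 713.1 N/mm; f_ty = M·x/J = 407.5 N/mm.
Resultant f_max = √[f_tx² + (f_v + f_ty)²] = √[713.1² + (322.2 + 407.5)²] = 1020 N/mm.
Capacity per unit length: r_n/Ω = (1/2.0) × 0.6 × 620 × (0.707 × 6) = 789 N/mm.
1020 > 789 → NOT adequate.

f_max ≈ 1020 N/mm; NOT adequate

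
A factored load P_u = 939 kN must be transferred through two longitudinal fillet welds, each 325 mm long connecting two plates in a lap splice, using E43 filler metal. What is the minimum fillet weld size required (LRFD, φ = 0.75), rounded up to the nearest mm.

E43XX → F_EXX = 430 MPa.
Total weld length L = 650 mm.
Required throat t_e = P_u / (φ × 0.6 F_EXX × L) = 939 / (0.75 × 0.6 × 430 × 650 × 10⁻³) = 7.466 mm.
Required leg w = t_e / 0.707 = 10.56 mm → use 11 mm.

w = 11 mm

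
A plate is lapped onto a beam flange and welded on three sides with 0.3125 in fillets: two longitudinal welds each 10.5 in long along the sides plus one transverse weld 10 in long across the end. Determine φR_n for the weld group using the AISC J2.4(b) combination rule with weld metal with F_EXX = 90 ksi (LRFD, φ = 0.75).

t_e = 0.707 × 0.3125 = 0.2209 in.
R_nwl = 0.6 × 90 × 0.2209 × 21 = 250.5 kip (longitudinal, 2 welds).
R_nwt = 0.6 × 90 × 0.2209 × 10 = 119.3 kip (transverse, base value).
(i) R_nwl + R_nwt = 369.8 kip; (ii) 0.85 R_nwl + 1.5 R_nwt = 391.9 kip.
R_n = max = 391.9 kip [governs: (ii)]; φR_n = 293.9 kip.

φR_n ≈ 294 kip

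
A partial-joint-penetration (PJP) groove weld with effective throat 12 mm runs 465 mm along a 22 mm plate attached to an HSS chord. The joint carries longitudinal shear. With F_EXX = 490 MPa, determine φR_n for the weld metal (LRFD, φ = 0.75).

φR_n ≈ 1230 kN

Effective throat (given) t_e = 12 mm.
A_we = 12 × 465 = 5580 mm².
F_nw = 0.6 F_EXX = 294 MPa.
φR_n = 0.75 × 294 × 5580 × 10⁻³ = 1230 kN.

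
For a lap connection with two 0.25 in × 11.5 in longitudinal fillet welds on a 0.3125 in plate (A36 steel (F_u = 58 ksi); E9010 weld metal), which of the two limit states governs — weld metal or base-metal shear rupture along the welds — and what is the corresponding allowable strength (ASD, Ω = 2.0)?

R_n/Ω ≈ 110 kip (weld metal governs)

E90XX → F_EXX = 90 ksi.
t_e = 0.707 × 0.25 = 0.1767 in; L = 23 in.
Weld metal: R_n/Ω = (1/2.0) × 0.6 × 90 × 0.1767 × 23 = 109.8 kip.
Base metal (shear rupture): R_n/Ω = (1/2.0) × 0.6 × 58 × 0.3125 × 23 = 125.1 kip.
Governing: weld metal.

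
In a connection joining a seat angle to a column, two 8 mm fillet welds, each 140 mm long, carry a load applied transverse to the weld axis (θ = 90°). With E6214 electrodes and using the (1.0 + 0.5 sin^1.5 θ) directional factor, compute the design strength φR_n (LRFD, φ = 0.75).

E62XX → F_EXX = 620 MPa.
t_e = 0.707 × 8 = 5.656 mm; A_we = 5.656 × 280 = 1584 mm².
Directional factor: 1.0 + 0.5 sin^1.5(90°) = 1.5.
F_nw = 0.6 × 620 × 1.5 = 558 MPa.
φR_n = 0.75 × 558 × 1584 × 10⁻³ = 662.8 kN.

φR_n ≈ 663 kN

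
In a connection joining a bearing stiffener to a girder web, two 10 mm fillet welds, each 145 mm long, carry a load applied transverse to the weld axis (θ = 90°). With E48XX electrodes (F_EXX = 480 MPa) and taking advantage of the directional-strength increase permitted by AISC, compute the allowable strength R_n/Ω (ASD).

t_e = 0.707 × 10 = 7.07 mm; A_we = 7.07 × 290 = 2050 mm².
Directional factor: 1.0 + 0.5 sin^1.5(90°) = 1.5.
F_nw = 0.6 × 480 × 1.5 = 432 MPa.
R_n/Ω = (432 × 2050) / 2.0 × 10⁻³ = 442.9 kN.

R_n/Ω ≈ 443 kN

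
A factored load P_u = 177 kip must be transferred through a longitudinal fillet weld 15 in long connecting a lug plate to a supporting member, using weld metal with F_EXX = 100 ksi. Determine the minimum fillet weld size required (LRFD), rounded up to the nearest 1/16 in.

Total weld length L = 15 in.
Required throat t_e = P_u / (φ × 0.6 F_EXX × L) = 177 / (0.75 × 0.6 × 100 × 15) = 0.2622 in.
Required leg w = t_e / 0.707 = 0.3709 in → use 3/8 in.

w = 3/8 in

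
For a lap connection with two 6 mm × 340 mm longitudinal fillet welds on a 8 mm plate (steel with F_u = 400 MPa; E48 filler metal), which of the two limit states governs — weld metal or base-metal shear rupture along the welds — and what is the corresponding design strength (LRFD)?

φR_n ≈ 623 kN (weld metal governs)

E48XX → F_EXX = 480 MPa.
t_e = 0.707 × 6 = 4.242 mm; L = 680 mm.
Weld metal: φR_n = 0.75 × 0.6 × 480 × 4.242 × 680 × 10⁻³ = 623.1 kN.
Base metal (shear rupture): φR_n = 0.75 × 0.6 × 400 × 8 × 680 × 10⁻³ = 979.2 kN.
Governing: weld metal.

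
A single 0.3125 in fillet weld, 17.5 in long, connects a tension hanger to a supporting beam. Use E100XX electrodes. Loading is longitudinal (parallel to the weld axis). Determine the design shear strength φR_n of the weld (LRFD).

E100XX → F_EXX = 100 ksi.
Effective throat t_e = 0.707 × 0.3125 = 0.2209 in.
Total length L = 17.5 in; A_we = 0.2209 × 17.5 = 3.866 in².
F_nw = 0.6 F_EXX = 0.6 × 100 = 60 ksi.
φR_n = 0.75 × 60 × 3.866 = 174 kip.

φR_n ≈ 174 kip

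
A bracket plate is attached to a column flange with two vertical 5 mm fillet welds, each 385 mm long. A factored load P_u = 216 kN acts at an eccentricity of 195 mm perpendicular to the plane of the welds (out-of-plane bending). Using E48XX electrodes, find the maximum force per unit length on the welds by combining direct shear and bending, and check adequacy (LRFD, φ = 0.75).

f_max ≈ 897 N/mm; NOT adequate

E48XX → F_EXX = 480 MPa.
L_w = 2 × 385 = 770 mm; section modulus (unit throat) S = 2 × L²/6 = 49410 mm².
Direct shear f_v = P/L_w = 216×10³/770 = 280.5 N/mm.
Moment M = P × e = 216×10³ × 195 = 42120000 N·mm; bending f_b = M/S = 852.5 N/mm.
f_max = √(f_v² + f_b²) = √(280.5² + 852.5²) = 897.5 N/mm.
φr_n = 0.75 × 0.6 × 480 × (0.707 × 5) = 763.6 N/mm → NOT adequate.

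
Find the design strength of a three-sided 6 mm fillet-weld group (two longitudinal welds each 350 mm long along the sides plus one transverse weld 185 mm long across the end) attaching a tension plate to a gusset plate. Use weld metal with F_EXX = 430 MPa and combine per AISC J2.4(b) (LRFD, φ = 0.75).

t_e = 0.707 × 6 = 4.242 mm.
R_nwl = 0.6 × 430 × 4.242 × 700 × 10⁻³ = 766.1 kN (longitudinal, 2 welds).
R_nwt = 0.6 × 430 × 4.242 × 185 × 10⁻³ = 202.5 kN (transverse, base value).
(i) R_nwl + R_nwt = 968.6 kN; (ii) 0.85 R_nwl + 1.5 R_nwt = 954.9 kN.
R_n = max = 968.6 kN [governs: (i)]; φR_n = 726.4 kN.

φR_n ≈ 726 kN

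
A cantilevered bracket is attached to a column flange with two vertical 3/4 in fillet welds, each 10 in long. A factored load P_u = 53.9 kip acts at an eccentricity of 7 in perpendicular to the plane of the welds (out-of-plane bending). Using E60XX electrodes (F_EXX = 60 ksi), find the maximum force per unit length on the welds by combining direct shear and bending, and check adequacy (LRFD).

f_max ≈ 11.6 kip/in; adequate

L_w = 2 × 10 = 20 in; section modulus (unit throat) S = 2 × L²/6 = 33.33 in².
Direct shear f_v = P/L_w = 53.9/20 = 2.695 kip/in.
Moment M = P × e = 53.9 × 7 = 377.3 kip·in; bending f_b = M/S = 11.32 kip/in.
f_max = √(f_v² + f_b²) = √(2.695² + 11.32²) = 11.64 kip/in.
φr_n = 0.75 × 0.6 × 60 × (0.707 × 0.75) = 14.32 kip/in → adequate.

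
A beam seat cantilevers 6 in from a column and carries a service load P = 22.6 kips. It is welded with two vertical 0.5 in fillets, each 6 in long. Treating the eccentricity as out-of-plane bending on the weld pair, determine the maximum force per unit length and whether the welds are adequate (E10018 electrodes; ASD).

f_max ≈ 11.5 kip/in; NOT adequate

E100XX → F_EXX = 100 ksi.
L_w = 2 × 6 = 12 in; section modulus (unit throat) S = 2 × L²/6 = 12 in².
Direct shear f_v = P/L_w = 22.6/12 = 1.883 kip/in.
Moment M = P × e = 22.6 × 6 = 135.6 kip·in; bending f_b = M/S = 11.3 kip/in.
f_max = √(f_v² + f_b²) = √(1.883² + 11.3²) = 11.46 kip/in.
r_n/Ω = (1/2.0) × 0.6 × 100 × (0.707 × 0.5) = 10.6 kip/in → NOT adequate.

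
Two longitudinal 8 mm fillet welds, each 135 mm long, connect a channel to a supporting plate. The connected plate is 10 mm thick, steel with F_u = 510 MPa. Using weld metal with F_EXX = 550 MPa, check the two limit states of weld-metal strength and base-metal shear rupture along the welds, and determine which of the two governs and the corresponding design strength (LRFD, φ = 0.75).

φR_n ≈ 378 kN (weld metal governs)

t_e = 0.707 × 8 = 5.656 mm; L = 270 mm.
Weld metal: φR_n = 0.75 × 0.6 × 550 × 5.656 × 270 × 10⁻³ = 378 kN.
Base metal (shear rupture): φR_n = 0.75 × 0.6 × 510 × 10 × 270 × 10⁻³ = 619.7 kN.
Governing: weld metal.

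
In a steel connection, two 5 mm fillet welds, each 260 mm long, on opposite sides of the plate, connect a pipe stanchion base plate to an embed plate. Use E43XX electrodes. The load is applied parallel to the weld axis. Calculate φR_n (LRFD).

φR_n ≈ 356 kN

E43XX → F_EXX = 430 MPa.
Effective throat t_e = 0.707 × 5 = 3.535 mm.
Total length L = 520 mm; A_we = 3.535 × 520 = 1838 mm².
F_nw = 0.6 F_EXX = 0.6 × 430 = 258 MPa.
φR_n = 0.75 × 258 × 1838 × 10⁻³ = 355.7 kN.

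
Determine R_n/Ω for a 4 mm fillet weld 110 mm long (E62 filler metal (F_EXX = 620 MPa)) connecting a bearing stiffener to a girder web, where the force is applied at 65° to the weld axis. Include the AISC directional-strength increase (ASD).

R_n/Ω ≈ 82.8 kN

t_e = 0.707 × 4 = 2.828 mm; A_we = 2.828 × 110 = 311.1 mm².
Directional factor: 1.0 + 0.5 sin^1.5(65°) = 1.431.
F_nw = 0.6 × 620 × 1.431 = 532.5 MPa.
R_n/Ω = (532.5 × 311.1) / 2.0 × 10⁻³ = 82.82 kN.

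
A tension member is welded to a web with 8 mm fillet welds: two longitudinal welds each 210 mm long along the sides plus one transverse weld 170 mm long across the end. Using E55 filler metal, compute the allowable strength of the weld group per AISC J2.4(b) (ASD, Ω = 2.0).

E55XX → F_EXX = 550 MPa.
t_e = 0.707 × 8 = 5.656 mm.
R_nwl = 0.6 × 550 × 5.656 × 420 × 10⁻³ = 783.9 kN (longitudinal, 2 welds).
R_nwt = 0.6 × 550 × 5.656 × 170 × 10⁻³ = 317.3 kN (transverse, base value).
(i) R_nwl + R_nwt = 1101 kN; (ii) 0.85 R_nwl + 1.5 R_nwt = 1142 kN.
R_n = max = 1142 kN [governs: (ii)]; R_n/Ω = 571.1 kN.

R_n/Ω ≈ 571 kN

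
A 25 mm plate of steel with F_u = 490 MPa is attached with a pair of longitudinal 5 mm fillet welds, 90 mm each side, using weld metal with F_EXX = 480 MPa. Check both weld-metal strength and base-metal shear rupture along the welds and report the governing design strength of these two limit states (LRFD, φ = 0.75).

φR_n ≈ 137 kN (weld metal governs)

t_e = 0.707 × 5 = 3.535 mm; L = 180 mm.
Weld metal: φR_n = 0.75 × 0.6 × 480 × 3.535 × 180 × 10⁻³ = 137.4 kN.
Base metal (shear rupture): φR_n = 0.75 × 0.6 × 490 × 25 × 180 × 10⁻³ = 992.2 kN.
Governing: weld metal.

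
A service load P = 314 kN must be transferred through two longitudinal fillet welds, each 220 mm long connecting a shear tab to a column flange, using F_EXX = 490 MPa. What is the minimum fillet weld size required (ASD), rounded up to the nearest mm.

Total weld length L = 440 mm.
Required throat t_e = P × Ω / (0.6 F_EXX × L) = 314 × 2.0 / (0.6 × 490 × 440 × 10⁻³) = 4.855 mm.
Required leg w = t_e / 0.707 = 6.867 mm → use 7 mm.

w = 7 mm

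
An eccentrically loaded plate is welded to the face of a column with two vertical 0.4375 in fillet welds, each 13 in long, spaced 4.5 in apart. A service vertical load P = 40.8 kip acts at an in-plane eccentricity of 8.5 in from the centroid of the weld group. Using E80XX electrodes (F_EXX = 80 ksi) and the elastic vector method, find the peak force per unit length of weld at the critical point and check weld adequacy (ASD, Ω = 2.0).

f_max ≈ 5.51 kip/in; adequate

Total weld length L_w = 26 in. Treat welds as unit-width lines.
Polar moment about centroid: J = 2[d³/12 + d(b/2)²] = 2[13³/12 + 13×2.25²] = 497.8 in³.
Direct shear f_v = P/L_w = 40.8 / 26 = 1.569 kip/in (vertical).
Torsion M = P·e = 40.8 × 8.5 = 346.8 kip·in.
Critical point at (x, y) = (2.25, 6.5) from centroid. f_tx = M·y/J = 4.528 kip/in; f_ty = M·x/J = 1.568 kip/in.
Resultant f_max = √[f_tx² + (f_v + f_ty)²] = √[4.528² + (1.569 + 1.568)²] = 5.509 kip/in.
Capacity per unit length: r_n/Ω = (1/2.0) × 0.6 × 80 × (0.707 × 0.4375) = 7.423 kip/in.
5.509 ≤ 7.423 → adequate.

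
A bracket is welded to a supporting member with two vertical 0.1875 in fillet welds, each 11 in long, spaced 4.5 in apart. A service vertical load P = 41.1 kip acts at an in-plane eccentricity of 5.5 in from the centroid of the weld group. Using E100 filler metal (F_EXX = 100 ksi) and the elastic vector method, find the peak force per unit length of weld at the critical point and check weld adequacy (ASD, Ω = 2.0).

Total weld length L_w = 22 in. Treat welds as unit-width lines.
Polar moment about centroid: J = 2[d³/12 + d(b/2)²] = 2[11³/12 + 11×2.25²] = 333.2 in³.
Direct shear f_v = P/L_w = 41.1 / 22 = 1.868 kip/in (vertical).
Torsion M = P·e = 41.1 × 5.5 = 226.05 kip·in.
Critical point at (x, y) = (2.25, 5.5) from centroid. f_tx = M·y/J = 3.731 kip/in; f_ty = M·x/J = 1.526 kip/in.
Resultant f_max = √[f_tx² + (f_v + f_ty)²] = √[3.731² + (1.868 + 1.526)²] = 5.044 kip/in.
Capacity per unit length: r_n/Ω = (1/2.0) × 0.6 × 100 × (0.707 × 0.1875) = 3.977 kip/in.
5.044 > 3.977 → NOT adequate.

f_max ≈ 5.04 kip/in; NOT adequate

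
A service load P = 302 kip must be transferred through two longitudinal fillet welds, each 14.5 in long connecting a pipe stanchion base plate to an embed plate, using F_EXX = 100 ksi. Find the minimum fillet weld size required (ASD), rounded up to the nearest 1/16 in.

w = 1/2 in

Total weld length L = 29 in.
Required throat t_e = P × Ω / (0.6 F_EXX × L) = 302 × 2.0 / (0.6 × 100 × 29) = 0.3471 in.
Required leg w = t_e / 0.707 = 0.491 in → use 1/2 in.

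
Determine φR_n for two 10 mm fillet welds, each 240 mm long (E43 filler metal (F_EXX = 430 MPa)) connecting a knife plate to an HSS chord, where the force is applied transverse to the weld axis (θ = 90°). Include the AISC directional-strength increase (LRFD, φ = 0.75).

t_e = 0.707 × 10 = 7.07 mm; A_we = 7.07 × 480 = 3394 mm².
Directional factor: 1.0 + 0.5 sin^1.5(90°) = 1.5.
F_nw = 0.6 × 430 × 1.5 = 387 MPa.
φR_n = 0.75 × 387 × 3394 × 10⁻³ = 985 kN.

φR_n ≈ 985 kN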